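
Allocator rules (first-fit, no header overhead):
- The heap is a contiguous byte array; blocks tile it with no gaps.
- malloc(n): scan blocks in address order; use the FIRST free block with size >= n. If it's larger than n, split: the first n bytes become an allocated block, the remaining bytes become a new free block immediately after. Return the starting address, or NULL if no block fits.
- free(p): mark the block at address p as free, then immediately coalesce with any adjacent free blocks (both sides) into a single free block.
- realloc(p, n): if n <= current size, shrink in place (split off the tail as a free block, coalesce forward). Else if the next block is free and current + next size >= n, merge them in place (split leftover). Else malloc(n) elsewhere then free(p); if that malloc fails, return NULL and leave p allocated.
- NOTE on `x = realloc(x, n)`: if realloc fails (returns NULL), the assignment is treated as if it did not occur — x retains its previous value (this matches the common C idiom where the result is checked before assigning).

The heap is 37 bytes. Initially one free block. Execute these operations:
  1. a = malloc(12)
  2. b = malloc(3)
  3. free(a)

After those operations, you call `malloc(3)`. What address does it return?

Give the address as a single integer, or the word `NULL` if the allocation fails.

Op 1: a = malloc(12) -> a = 0; heap: [0-11 ALLOC][12-36 FREE]
Op 2: b = malloc(3) -> b = 12; heap: [0-11 ALLOC][12-14 ALLOC][15-36 FREE]
Op 3: free(a) -> (freed a); heap: [0-11 FREE][12-14 ALLOC][15-36 FREE]
malloc(3): first-fit scan over [0-11 FREE][12-14 ALLOC][15-36 FREE] -> 0

Answer: 0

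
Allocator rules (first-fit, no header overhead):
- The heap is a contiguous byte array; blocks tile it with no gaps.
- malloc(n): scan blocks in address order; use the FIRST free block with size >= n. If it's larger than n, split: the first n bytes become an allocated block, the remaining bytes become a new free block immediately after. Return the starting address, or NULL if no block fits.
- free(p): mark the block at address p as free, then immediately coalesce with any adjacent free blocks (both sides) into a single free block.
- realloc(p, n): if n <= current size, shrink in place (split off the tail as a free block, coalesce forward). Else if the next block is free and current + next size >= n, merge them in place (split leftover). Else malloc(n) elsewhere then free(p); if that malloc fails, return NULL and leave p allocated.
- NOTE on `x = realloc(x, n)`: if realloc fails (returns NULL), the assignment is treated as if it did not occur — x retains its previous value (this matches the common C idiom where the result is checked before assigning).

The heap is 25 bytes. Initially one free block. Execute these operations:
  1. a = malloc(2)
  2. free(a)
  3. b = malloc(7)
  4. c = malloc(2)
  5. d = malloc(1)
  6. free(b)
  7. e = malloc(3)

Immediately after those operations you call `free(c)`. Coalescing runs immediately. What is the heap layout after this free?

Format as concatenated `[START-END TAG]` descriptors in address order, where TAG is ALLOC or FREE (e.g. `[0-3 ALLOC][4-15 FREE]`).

Op 1: a = malloc(2) -> a = 0; heap: [0-1 ALLOC][2-24 FREE]
Op 2: free(a) -> (freed a); heap: [0-24 FREE]
Op 3: b = malloc(7) -> b = 0; heap: [0-6 ALLOC][7-24 FREE]
Op 4: c = malloc(2) -> c = 7; heap: [0-6 ALLOC][7-8 ALLOC][9-24 FREE]
Op 5: d = malloc(1) -> d = 9; heap: [0-6 ALLOC][7-8 ALLOC][9-9 ALLOC][10-24 FREE]
Op 6: free(b) -> (freed b); heap: [0-6 FREE][7-8 ALLOC][9-9 ALLOC][10-24 FREE]
Op 7: e = malloc(3) -> e = 0; heap: [0-2 ALLOC][3-6 FREE][7-8 ALLOC][9-9 ALLOC][10-24 FREE]
free(c): c = 7 -> block [7-8 ALLOC]; mark free, coalesce with adjacent free neighbors -> [0-2 ALLOC][3-8 FREE][9-9 ALLOC][10-24 FREE]

Answer: [0-2 ALLOC][3-8 FREE][9-9 ALLOC][10-24 FREE]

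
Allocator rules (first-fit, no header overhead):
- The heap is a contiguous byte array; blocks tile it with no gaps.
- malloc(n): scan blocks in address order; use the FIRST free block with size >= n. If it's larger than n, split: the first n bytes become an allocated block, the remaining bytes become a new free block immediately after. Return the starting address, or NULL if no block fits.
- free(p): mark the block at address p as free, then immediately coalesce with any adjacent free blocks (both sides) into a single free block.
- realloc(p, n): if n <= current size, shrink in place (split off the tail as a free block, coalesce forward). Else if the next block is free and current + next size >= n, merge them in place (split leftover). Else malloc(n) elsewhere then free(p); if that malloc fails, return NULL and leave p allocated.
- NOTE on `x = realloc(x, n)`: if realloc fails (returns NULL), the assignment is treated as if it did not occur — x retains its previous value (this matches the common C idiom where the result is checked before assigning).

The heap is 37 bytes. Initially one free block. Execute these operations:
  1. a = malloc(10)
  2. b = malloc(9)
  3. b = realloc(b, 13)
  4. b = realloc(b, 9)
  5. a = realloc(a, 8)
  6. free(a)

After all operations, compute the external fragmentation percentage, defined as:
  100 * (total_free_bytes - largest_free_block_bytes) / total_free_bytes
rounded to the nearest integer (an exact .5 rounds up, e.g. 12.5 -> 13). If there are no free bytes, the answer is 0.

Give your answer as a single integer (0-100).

Op 1: a = malloc(10) -> a = 0; heap: [0-9 ALLOC][10-36 FREE]
Op 2: b = malloc(9) -> b = 10; heap: [0-9 ALLOC][10-18 ALLOC][19-36 FREE]
Op 3: b = realloc(b, 13) -> b = 10; heap: [0-9 ALLOC][10-22 ALLOC][23-36 FREE]
Op 4: b = realloc(b, 9) -> b = 10; heap: [0-9 ALLOC][10-18 ALLOC][19-36 FREE]
Op 5: a = realloc(a, 8) -> a = 0; heap: [0-7 ALLOC][8-9 FREE][10-18 ALLOC][19-36 FREE]
Op 6: free(a) -> (freed a); heap: [0-9 FREE][10-18 ALLOC][19-36 FREE]
Free blocks: [10 18] total_free=28 largest=18 -> 100*(28-18)/28 = 1000/28 ≈ 35.714 -> rounds to 36

Answer: 36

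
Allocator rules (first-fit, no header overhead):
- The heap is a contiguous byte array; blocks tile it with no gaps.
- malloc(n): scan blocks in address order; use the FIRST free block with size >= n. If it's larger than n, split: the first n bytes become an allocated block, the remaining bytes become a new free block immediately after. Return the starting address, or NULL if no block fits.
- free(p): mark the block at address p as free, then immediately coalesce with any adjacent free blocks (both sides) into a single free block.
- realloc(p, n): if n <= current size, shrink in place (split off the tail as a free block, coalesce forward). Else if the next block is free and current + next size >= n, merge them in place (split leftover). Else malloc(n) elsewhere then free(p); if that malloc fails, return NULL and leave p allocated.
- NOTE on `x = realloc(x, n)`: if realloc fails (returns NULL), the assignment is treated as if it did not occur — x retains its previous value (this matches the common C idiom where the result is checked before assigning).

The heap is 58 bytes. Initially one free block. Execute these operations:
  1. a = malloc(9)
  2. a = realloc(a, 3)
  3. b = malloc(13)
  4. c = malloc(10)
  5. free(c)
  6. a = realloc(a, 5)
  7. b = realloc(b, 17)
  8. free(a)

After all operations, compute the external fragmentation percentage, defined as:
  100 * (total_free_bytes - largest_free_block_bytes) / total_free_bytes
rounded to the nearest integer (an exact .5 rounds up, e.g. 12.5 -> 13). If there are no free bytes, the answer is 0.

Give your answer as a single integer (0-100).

Op 1: a = malloc(9) -> a = 0; heap: [0-8 ALLOC][9-57 FREE]
Op 2: a = realloc(a, 3) -> a = 0; heap: [0-2 ALLOC][3-57 FREE]
Op 3: b = malloc(13) -> b = 3; heap: [0-2 ALLOC][3-15 ALLOC][16-57 FREE]
Op 4: c = malloc(10) -> c = 16; heap: [0-2 ALLOC][3-15 ALLOC][16-25 ALLOC][26-57 FREE]
Op 5: free(c) -> (freed c); heap: [0-2 ALLOC][3-15 ALLOC][16-57 FREE]
Op 6: a = realloc(a, 5) -> a = 16; heap: [0-2 FREE][3-15 ALLOC][16-20 ALLOC][21-57 FREE]
Op 7: b = realloc(b, 17) -> b = 21; heap: [0-15 FREE][16-20 ALLOC][21-37 ALLOC][38-57 FREE]
Op 8: free(a) -> (freed a); heap: [0-20 FREE][21-37 ALLOC][38-57 FREE]
Free blocks: [21 20] total_free=41 largest=21 -> 100*(41-21)/41 = 2000/41 ≈ 48.780 -> rounds to 49

Answer: 49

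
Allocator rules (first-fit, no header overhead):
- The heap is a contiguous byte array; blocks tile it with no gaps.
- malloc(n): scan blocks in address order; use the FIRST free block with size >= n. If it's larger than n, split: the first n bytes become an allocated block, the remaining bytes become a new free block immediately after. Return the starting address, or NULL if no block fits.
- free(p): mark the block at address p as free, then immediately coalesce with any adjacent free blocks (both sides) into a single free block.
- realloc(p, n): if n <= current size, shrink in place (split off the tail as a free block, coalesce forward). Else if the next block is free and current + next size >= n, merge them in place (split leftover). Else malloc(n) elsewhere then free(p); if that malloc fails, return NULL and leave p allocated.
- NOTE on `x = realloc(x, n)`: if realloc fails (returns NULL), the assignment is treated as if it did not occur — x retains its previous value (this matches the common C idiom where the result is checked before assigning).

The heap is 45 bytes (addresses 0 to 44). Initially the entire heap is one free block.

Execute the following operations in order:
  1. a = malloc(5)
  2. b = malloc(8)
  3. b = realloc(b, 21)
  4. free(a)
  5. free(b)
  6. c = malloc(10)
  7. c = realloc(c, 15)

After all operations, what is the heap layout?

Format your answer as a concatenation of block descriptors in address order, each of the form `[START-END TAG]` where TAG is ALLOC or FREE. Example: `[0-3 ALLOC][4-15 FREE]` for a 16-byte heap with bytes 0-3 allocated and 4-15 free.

Op 1: a = malloc(5) -> a = 0; heap: [0-4 ALLOC][5-44 FREE]
Op 2: b = malloc(8) -> b = 5; heap: [0-4 ALLOC][5-12 ALLOC][13-44 FREE]
Op 3: b = realloc(b, 21) -> b = 5; heap: [0-4 ALLOC][5-25 ALLOC][26-44 FREE]
Op 4: free(a) -> (freed a); heap: [0-4 FREE][5-25 ALLOC][26-44 FREE]
Op 5: free(b) -> (freed b); heap: [0-44 FREE]
Op 6: c = malloc(10) -> c = 0; heap: [0-9 ALLOC][10-44 FREE]
Op 7: c = realloc(c, 15) -> c = 0; heap: [0-14 ALLOC][15-44 FREE]

Answer: [0-14 ALLOC][15-44 FREE]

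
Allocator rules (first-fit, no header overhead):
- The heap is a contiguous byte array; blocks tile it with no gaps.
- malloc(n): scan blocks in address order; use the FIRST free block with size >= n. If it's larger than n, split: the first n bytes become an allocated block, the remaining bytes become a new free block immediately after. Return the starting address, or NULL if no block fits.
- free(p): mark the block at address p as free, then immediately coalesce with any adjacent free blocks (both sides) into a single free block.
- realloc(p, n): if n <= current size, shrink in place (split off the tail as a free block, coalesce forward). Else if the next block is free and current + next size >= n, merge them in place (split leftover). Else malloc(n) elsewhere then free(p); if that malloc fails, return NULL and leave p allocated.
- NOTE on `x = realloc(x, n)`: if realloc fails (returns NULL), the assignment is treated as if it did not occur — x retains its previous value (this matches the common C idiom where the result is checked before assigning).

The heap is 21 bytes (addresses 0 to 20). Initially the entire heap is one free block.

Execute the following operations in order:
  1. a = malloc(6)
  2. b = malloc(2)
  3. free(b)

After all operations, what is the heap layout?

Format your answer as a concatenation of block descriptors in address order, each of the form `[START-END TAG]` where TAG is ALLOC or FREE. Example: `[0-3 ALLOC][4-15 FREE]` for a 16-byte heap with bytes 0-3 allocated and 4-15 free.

Answer: [0-5 ALLOC][6-20 FREE]

Derivation:
Op 1: a = malloc(6) -> a = 0; heap: [0-5 ALLOC][6-20 FREE]
Op 2: b = malloc(2) -> b = 6; heap: [0-5 ALLOC][6-7 ALLOC][8-20 FREE]
Op 3: free(b) -> (freed b); heap: [0-5 ALLOC][6-20 FREE]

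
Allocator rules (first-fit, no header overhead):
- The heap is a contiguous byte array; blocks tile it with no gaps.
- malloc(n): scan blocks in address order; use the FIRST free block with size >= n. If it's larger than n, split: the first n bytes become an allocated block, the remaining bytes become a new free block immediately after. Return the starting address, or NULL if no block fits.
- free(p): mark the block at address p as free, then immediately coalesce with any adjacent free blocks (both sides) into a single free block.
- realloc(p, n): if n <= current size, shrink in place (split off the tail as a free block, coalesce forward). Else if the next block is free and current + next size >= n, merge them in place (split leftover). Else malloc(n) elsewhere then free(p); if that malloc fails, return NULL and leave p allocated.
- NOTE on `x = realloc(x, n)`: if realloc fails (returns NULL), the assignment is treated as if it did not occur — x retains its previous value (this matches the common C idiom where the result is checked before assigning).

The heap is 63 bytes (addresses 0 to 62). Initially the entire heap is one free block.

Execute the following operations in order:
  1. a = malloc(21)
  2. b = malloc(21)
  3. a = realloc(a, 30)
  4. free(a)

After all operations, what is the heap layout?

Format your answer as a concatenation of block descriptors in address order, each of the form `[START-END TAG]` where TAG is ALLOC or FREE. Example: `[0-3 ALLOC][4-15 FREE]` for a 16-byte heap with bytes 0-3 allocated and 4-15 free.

Op 1: a = malloc(21) -> a = 0; heap: [0-20 ALLOC][21-62 FREE]
Op 2: b = malloc(21) -> b = 21; heap: [0-20 ALLOC][21-41 ALLOC][42-62 FREE]
Op 3: a = realloc(a, 30) -> NULL (a unchanged); heap: [0-20 ALLOC][21-41 ALLOC][42-62 FREE]
Op 4: free(a) -> (freed a); heap: [0-20 FREE][21-41 ALLOC][42-62 FREE]

Answer: [0-20 FREE][21-41 ALLOC][42-62 FREE]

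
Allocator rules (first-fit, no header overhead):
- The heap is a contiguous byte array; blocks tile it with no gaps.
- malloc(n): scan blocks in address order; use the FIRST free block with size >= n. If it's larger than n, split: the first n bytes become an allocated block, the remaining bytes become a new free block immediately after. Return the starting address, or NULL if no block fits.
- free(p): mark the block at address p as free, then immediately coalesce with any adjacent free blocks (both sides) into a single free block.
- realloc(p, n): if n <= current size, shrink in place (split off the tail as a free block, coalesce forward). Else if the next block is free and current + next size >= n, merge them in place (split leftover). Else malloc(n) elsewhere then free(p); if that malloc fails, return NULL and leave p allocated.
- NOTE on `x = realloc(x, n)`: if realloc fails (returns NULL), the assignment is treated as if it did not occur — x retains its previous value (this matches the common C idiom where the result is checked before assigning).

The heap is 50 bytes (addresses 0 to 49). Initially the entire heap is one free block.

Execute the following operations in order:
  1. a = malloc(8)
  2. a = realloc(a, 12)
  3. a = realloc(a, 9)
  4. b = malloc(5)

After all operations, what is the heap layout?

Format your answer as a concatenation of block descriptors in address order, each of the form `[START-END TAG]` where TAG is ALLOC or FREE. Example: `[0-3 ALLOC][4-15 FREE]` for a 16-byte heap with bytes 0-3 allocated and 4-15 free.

Answer: [0-8 ALLOC][9-13 ALLOC][14-49 FREE]

Derivation:
Op 1: a = malloc(8) -> a = 0; heap: [0-7 ALLOC][8-49 FREE]
Op 2: a = realloc(a, 12) -> a = 0; heap: [0-11 ALLOC][12-49 FREE]
Op 3: a = realloc(a, 9) -> a = 0; heap: [0-8 ALLOC][9-49 FREE]
Op 4: b = malloc(5) -> b = 9; heap: [0-8 ALLOC][9-13 ALLOC][14-49 FREE]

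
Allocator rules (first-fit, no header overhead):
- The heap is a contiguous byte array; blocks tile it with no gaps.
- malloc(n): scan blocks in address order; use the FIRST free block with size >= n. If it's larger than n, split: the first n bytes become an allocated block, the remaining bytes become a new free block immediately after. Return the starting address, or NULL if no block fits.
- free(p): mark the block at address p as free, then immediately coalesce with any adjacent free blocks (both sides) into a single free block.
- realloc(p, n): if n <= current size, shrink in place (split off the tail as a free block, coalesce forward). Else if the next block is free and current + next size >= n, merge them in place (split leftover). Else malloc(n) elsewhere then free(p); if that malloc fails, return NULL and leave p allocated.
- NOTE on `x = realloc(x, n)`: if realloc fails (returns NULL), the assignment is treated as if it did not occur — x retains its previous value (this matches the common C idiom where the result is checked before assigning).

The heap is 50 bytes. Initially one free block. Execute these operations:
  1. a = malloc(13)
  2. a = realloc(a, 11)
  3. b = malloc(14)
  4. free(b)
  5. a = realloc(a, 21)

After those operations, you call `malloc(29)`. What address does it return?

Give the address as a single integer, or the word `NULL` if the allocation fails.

Op 1: a = malloc(13) -> a = 0; heap: [0-12 ALLOC][13-49 FREE]
Op 2: a = realloc(a, 11) -> a = 0; heap: [0-10 ALLOC][11-49 FREE]
Op 3: b = malloc(14) -> b = 11; heap: [0-10 ALLOC][11-24 ALLOC][25-49 FREE]
Op 4: free(b) -> (freed b); heap: [0-10 ALLOC][11-49 FREE]
Op 5: a = realloc(a, 21) -> a = 0; heap: [0-20 ALLOC][21-49 FREE]
malloc(29): first-fit scan over [0-20 ALLOC][21-49 FREE] -> 21

Answer: 21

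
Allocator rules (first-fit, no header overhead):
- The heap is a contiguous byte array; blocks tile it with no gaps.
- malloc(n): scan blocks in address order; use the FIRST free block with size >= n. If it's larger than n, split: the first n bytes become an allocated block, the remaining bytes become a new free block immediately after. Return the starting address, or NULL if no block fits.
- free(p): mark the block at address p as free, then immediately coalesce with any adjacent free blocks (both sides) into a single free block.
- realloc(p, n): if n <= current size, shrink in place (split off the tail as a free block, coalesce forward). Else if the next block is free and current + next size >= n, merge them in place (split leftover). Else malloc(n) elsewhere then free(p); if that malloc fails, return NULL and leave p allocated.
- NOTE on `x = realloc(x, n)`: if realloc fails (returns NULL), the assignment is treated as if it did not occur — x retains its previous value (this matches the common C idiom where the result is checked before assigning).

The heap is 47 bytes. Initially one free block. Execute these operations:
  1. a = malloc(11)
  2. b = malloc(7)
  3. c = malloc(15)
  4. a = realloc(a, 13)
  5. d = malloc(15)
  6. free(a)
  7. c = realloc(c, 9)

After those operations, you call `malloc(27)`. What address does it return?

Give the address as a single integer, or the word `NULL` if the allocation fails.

Op 1: a = malloc(11) -> a = 0; heap: [0-10 ALLOC][11-46 FREE]
Op 2: b = malloc(7) -> b = 11; heap: [0-10 ALLOC][11-17 ALLOC][18-46 FREE]
Op 3: c = malloc(15) -> c = 18; heap: [0-10 ALLOC][11-17 ALLOC][18-32 ALLOC][33-46 FREE]
Op 4: a = realloc(a, 13) -> a = 33; heap: [0-10 FREE][11-17 ALLOC][18-32 ALLOC][33-45 ALLOC][46-46 FREE]
Op 5: d = malloc(15) -> d = NULL; heap: [0-10 FREE][11-17 ALLOC][18-32 ALLOC][33-45 ALLOC][46-46 FREE]
Op 6: free(a) -> (freed a); heap: [0-10 FREE][11-17 ALLOC][18-32 ALLOC][33-46 FREE]
Op 7: c = realloc(c, 9) -> c = 18; heap: [0-10 FREE][11-17 ALLOC][18-26 ALLOC][27-46 FREE]
malloc(27): first-fit scan over [0-10 FREE][11-17 ALLOC][18-26 ALLOC][27-46 FREE] -> NULL

Answer: NULL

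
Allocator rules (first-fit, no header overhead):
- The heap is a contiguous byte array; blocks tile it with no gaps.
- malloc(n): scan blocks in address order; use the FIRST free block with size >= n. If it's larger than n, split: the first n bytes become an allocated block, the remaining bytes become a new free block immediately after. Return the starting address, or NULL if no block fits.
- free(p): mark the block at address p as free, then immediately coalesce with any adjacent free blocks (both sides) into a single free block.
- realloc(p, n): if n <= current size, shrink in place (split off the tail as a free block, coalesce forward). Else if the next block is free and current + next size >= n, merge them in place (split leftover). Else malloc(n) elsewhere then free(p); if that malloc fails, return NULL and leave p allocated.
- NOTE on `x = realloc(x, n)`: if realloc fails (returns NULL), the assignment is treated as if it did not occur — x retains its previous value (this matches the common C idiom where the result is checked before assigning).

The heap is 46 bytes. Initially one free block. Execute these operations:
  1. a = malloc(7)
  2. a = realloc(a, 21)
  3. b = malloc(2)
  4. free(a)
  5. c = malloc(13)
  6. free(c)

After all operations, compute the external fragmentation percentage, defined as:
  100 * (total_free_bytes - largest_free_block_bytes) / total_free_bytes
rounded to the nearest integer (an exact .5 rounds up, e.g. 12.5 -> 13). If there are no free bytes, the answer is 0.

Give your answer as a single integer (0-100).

Op 1: a = malloc(7) -> a = 0; heap: [0-6 ALLOC][7-45 FREE]
Op 2: a = realloc(a, 21) -> a = 0; heap: [0-20 ALLOC][21-45 FREE]
Op 3: b = malloc(2) -> b = 21; heap: [0-20 ALLOC][21-22 ALLOC][23-45 FREE]
Op 4: free(a) -> (freed a); heap: [0-20 FREE][21-22 ALLOC][23-45 FREE]
Op 5: c = malloc(13) -> c = 0; heap: [0-12 ALLOC][13-20 FREE][21-22 ALLOC][23-45 FREE]
Op 6: free(c) -> (freed c); heap: [0-20 FREE][21-22 ALLOC][23-45 FREE]
Free blocks: [21 23] total_free=44 largest=23 -> 100*(44-23)/44 = 2100/44 ≈ 47.727 -> rounds to 48

Answer: 48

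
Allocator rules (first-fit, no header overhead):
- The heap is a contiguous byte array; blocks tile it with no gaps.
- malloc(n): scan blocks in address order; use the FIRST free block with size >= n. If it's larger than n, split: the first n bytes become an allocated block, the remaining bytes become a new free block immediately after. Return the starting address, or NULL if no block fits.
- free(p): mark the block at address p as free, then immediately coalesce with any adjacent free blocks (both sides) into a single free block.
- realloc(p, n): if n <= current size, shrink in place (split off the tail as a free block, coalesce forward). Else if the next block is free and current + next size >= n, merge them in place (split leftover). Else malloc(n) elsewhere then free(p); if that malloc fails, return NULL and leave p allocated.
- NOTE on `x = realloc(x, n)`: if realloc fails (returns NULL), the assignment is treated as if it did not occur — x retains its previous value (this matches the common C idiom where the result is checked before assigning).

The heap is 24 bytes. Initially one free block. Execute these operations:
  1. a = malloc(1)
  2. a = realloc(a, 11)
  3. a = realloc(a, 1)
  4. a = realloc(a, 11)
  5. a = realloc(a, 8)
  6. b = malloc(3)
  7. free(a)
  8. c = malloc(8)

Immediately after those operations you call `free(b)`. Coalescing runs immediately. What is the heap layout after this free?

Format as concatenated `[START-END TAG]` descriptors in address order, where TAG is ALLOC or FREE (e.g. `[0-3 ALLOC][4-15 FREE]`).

Answer: [0-7 ALLOC][8-23 FREE]

Derivation:
Op 1: a = malloc(1) -> a = 0; heap: [0-0 ALLOC][1-23 FREE]
Op 2: a = realloc(a, 11) -> a = 0; heap: [0-10 ALLOC][11-23 FREE]
Op 3: a = realloc(a, 1) -> a = 0; heap: [0-0 ALLOC][1-23 FREE]
Op 4: a = realloc(a, 11) -> a = 0; heap: [0-10 ALLOC][11-23 FREE]
Op 5: a = realloc(a, 8) -> a = 0; heap: [0-7 ALLOC][8-23 FREE]
Op 6: b = malloc(3) -> b = 8; heap: [0-7 ALLOC][8-10 ALLOC][11-23 FREE]
Op 7: free(a) -> (freed a); heap: [0-7 FREE][8-10 ALLOC][11-23 FREE]
Op 8: c = malloc(8) -> c = 0; heap: [0-7 ALLOC][8-10 ALLOC][11-23 FREE]
free(b): b = 8 -> block [8-10 ALLOC]; mark free, coalesce with adjacent free neighbors -> [0-7 ALLOC][8-23 FREE]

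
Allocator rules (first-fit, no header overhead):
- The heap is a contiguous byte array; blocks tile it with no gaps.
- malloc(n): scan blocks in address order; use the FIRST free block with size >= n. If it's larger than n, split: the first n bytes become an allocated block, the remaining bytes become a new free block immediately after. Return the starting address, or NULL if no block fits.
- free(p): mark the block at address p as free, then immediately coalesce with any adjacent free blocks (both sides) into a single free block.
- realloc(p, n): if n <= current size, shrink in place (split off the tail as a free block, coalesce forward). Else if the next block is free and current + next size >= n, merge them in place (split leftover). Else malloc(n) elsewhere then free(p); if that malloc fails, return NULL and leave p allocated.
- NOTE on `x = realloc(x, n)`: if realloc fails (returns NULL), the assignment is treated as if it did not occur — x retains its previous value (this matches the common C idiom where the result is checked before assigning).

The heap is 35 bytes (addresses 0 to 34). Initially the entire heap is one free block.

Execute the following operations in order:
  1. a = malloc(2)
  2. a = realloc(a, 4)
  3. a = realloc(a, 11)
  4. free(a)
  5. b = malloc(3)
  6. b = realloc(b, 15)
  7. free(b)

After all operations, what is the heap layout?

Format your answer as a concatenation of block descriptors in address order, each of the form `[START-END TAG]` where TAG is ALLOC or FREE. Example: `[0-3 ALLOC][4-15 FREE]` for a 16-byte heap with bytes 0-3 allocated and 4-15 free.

Answer: [0-34 FREE]

Derivation:
Op 1: a = malloc(2) -> a = 0; heap: [0-1 ALLOC][2-34 FREE]
Op 2: a = realloc(a, 4) -> a = 0; heap: [0-3 ALLOC][4-34 FREE]
Op 3: a = realloc(a, 11) -> a = 0; heap: [0-10 ALLOC][11-34 FREE]
Op 4: free(a) -> (freed a); heap: [0-34 FREE]
Op 5: b = malloc(3) -> b = 0; heap: [0-2 ALLOC][3-34 FREE]
Op 6: b = realloc(b, 15) -> b = 0; heap: [0-14 ALLOC][15-34 FREE]
Op 7: free(b) -> (freed b); heap: [0-34 FREE]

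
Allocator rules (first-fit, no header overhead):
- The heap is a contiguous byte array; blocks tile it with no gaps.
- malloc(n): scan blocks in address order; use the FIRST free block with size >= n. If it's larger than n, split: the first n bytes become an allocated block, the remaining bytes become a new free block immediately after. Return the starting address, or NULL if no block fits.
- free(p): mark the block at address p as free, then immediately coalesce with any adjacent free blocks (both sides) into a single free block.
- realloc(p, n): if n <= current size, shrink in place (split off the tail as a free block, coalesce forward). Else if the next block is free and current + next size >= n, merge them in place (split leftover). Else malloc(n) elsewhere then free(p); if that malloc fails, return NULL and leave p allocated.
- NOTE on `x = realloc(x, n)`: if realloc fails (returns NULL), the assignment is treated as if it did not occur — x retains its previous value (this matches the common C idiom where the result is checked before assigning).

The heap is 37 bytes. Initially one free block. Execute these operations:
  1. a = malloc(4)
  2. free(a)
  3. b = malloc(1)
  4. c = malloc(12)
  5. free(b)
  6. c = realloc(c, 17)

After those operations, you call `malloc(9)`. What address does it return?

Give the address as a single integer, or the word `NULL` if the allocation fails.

Answer: 18

Derivation:
Op 1: a = malloc(4) -> a = 0; heap: [0-3 ALLOC][4-36 FREE]
Op 2: free(a) -> (freed a); heap: [0-36 FREE]
Op 3: b = malloc(1) -> b = 0; heap: [0-0 ALLOC][1-36 FREE]
Op 4: c = malloc(12) -> c = 1; heap: [0-0 ALLOC][1-12 ALLOC][13-36 FREE]
Op 5: free(b) -> (freed b); heap: [0-0 FREE][1-12 ALLOC][13-36 FREE]
Op 6: c = realloc(c, 17) -> c = 1; heap: [0-0 FREE][1-17 ALLOC][18-36 FREE]
malloc(9): first-fit scan over [0-0 FREE][1-17 ALLOC][18-36 FREE] -> 18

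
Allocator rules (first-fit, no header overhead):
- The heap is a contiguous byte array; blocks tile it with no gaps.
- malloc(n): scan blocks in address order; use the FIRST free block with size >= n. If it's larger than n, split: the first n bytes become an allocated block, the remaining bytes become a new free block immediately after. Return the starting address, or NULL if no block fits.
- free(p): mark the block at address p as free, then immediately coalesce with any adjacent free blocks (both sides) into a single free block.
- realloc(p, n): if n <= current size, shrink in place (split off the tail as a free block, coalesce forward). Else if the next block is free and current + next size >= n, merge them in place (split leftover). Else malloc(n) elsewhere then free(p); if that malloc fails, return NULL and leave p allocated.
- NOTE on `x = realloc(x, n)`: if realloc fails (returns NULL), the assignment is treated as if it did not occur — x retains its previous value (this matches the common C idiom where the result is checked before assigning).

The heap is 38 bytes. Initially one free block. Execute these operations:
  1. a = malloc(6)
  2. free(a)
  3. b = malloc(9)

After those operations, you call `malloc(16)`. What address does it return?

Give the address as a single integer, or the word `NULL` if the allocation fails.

Op 1: a = malloc(6) -> a = 0; heap: [0-5 ALLOC][6-37 FREE]
Op 2: free(a) -> (freed a); heap: [0-37 FREE]
Op 3: b = malloc(9) -> b = 0; heap: [0-8 ALLOC][9-37 FREE]
malloc(16): first-fit scan over [0-8 ALLOC][9-37 FREE] -> 9

Answer: 9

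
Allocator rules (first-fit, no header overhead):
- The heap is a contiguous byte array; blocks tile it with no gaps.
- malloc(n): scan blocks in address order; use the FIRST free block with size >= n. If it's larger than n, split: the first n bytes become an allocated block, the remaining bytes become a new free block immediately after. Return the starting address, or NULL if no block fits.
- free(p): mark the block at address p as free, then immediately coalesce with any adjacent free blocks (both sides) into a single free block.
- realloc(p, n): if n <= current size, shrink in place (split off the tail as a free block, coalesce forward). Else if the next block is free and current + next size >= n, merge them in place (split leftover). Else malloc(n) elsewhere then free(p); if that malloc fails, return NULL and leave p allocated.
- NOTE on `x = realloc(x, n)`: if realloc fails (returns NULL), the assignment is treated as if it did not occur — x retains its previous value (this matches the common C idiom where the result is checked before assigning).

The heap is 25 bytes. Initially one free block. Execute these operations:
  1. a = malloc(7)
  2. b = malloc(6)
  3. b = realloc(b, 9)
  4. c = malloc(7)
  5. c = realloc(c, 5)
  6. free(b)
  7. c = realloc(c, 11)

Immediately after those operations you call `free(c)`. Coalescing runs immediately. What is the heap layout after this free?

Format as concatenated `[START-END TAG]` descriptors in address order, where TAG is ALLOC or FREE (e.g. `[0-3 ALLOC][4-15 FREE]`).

Answer: [0-6 ALLOC][7-24 FREE]

Derivation:
Op 1: a = malloc(7) -> a = 0; heap: [0-6 ALLOC][7-24 FREE]
Op 2: b = malloc(6) -> b = 7; heap: [0-6 ALLOC][7-12 ALLOC][13-24 FREE]
Op 3: b = realloc(b, 9) -> b = 7; heap: [0-6 ALLOC][7-15 ALLOC][16-24 FREE]
Op 4: c = malloc(7) -> c = 16; heap: [0-6 ALLOC][7-15 ALLOC][16-22 ALLOC][23-24 FREE]
Op 5: c = realloc(c, 5) -> c = 16; heap: [0-6 ALLOC][7-15 ALLOC][16-20 ALLOC][21-24 FREE]
Op 6: free(b) -> (freed b); heap: [0-6 ALLOC][7-15 FREE][16-20 ALLOC][21-24 FREE]
Op 7: c = realloc(c, 11) -> NULL (c unchanged); heap: [0-6 ALLOC][7-15 FREE][16-20 ALLOC][21-24 FREE]
free(c): c = 16 -> block [16-20 ALLOC]; mark free, coalesce with adjacent free neighbors -> [0-6 ALLOC][7-24 FREE]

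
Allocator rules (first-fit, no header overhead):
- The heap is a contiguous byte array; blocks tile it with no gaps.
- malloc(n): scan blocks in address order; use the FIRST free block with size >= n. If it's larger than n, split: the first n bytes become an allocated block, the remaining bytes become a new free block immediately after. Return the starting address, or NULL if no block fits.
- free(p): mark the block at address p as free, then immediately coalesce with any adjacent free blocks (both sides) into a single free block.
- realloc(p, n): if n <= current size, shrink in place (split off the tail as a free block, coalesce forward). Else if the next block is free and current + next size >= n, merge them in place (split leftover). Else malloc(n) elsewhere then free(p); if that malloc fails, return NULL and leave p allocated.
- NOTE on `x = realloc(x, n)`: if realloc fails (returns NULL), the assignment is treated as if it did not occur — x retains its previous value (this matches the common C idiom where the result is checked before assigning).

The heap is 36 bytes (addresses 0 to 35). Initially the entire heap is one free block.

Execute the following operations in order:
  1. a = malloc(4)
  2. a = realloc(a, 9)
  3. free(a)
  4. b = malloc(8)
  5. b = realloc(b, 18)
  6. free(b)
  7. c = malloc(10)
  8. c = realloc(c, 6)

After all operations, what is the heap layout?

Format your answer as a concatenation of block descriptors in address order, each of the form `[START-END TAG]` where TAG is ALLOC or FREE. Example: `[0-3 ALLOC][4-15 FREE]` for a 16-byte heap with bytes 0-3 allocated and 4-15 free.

Op 1: a = malloc(4) -> a = 0; heap: [0-3 ALLOC][4-35 FREE]
Op 2: a = realloc(a, 9) -> a = 0; heap: [0-8 ALLOC][9-35 FREE]
Op 3: free(a) -> (freed a); heap: [0-35 FREE]
Op 4: b = malloc(8) -> b = 0; heap: [0-7 ALLOC][8-35 FREE]
Op 5: b = realloc(b, 18) -> b = 0; heap: [0-17 ALLOC][18-35 FREE]
Op 6: free(b) -> (freed b); heap: [0-35 FREE]
Op 7: c = malloc(10) -> c = 0; heap: [0-9 ALLOC][10-35 FREE]
Op 8: c = realloc(c, 6) -> c = 0; heap: [0-5 ALLOC][6-35 FREE]

Answer: [0-5 ALLOC][6-35 FREE]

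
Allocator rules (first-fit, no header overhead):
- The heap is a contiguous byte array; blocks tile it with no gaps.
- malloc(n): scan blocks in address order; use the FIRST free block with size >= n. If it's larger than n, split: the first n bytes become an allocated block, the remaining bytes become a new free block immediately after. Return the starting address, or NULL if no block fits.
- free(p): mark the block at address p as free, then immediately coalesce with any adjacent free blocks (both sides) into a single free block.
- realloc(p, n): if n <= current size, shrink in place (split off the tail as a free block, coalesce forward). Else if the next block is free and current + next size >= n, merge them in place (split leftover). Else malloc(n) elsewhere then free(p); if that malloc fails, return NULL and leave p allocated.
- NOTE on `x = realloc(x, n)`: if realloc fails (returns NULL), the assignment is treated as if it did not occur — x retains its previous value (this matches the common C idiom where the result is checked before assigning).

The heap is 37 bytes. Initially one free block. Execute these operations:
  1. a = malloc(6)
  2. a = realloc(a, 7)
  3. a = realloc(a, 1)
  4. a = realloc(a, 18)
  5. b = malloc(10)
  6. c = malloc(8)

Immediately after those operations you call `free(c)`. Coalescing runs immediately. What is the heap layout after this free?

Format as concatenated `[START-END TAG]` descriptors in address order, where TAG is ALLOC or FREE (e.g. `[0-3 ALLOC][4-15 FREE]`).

Op 1: a = malloc(6) -> a = 0; heap: [0-5 ALLOC][6-36 FREE]
Op 2: a = realloc(a, 7) -> a = 0; heap: [0-6 ALLOC][7-36 FREE]
Op 3: a = realloc(a, 1) -> a = 0; heap: [0-0 ALLOC][1-36 FREE]
Op 4: a = realloc(a, 18) -> a = 0; heap: [0-17 ALLOC][18-36 FREE]
Op 5: b = malloc(10) -> b = 18; heap: [0-17 ALLOC][18-27 ALLOC][28-36 FREE]
Op 6: c = malloc(8) -> c = 28; heap: [0-17 ALLOC][18-27 ALLOC][28-35 ALLOC][36-36 FREE]
free(c): c = 28 -> block [28-35 ALLOC]; mark free, coalesce with adjacent free neighbors -> [0-17 ALLOC][18-27 ALLOC][28-36 FREE]

Answer: [0-17 ALLOC][18-27 ALLOC][28-36 FREE]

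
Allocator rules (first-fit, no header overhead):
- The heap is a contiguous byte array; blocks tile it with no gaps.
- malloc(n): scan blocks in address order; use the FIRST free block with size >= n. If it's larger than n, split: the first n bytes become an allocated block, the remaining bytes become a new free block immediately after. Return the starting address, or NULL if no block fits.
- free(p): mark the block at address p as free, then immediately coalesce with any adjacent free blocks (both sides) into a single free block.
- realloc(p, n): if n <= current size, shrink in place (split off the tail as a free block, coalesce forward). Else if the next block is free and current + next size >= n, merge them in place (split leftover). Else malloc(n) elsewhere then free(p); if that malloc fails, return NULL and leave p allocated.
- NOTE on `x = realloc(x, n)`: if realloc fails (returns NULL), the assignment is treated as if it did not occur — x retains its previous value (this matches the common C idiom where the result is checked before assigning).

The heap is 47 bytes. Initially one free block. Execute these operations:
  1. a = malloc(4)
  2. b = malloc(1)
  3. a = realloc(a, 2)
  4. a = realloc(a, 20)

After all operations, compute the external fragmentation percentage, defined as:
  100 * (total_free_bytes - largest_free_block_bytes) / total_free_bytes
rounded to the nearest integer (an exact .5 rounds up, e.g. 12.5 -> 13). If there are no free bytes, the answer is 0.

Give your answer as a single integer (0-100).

Op 1: a = malloc(4) -> a = 0; heap: [0-3 ALLOC][4-46 FREE]
Op 2: b = malloc(1) -> b = 4; heap: [0-3 ALLOC][4-4 ALLOC][5-46 FREE]
Op 3: a = realloc(a, 2) -> a = 0; heap: [0-1 ALLOC][2-3 FREE][4-4 ALLOC][5-46 FREE]
Op 4: a = realloc(a, 20) -> a = 5; heap: [0-3 FREE][4-4 ALLOC][5-24 ALLOC][25-46 FREE]
Free blocks: [4 22] total_free=26 largest=22 -> 100*(26-22)/26 = 400/26 ≈ 15.385 -> rounds to 15

Answer: 15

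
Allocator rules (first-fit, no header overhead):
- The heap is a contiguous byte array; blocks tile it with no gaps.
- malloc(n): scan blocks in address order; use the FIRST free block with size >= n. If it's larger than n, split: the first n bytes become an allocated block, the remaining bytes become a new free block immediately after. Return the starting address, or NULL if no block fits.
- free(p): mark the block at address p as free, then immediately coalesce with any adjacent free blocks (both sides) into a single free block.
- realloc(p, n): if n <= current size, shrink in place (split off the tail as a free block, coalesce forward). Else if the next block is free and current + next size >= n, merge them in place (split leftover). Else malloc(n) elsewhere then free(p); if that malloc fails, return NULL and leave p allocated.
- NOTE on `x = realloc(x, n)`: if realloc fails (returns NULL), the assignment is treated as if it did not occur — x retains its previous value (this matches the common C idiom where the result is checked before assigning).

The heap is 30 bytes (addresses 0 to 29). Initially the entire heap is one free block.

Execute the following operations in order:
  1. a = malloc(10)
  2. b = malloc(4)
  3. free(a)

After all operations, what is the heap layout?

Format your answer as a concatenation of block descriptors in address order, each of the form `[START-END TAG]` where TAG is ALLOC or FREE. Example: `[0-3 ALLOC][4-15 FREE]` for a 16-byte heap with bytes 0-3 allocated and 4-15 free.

Op 1: a = malloc(10) -> a = 0; heap: [0-9 ALLOC][10-29 FREE]
Op 2: b = malloc(4) -> b = 10; heap: [0-9 ALLOC][10-13 ALLOC][14-29 FREE]
Op 3: free(a) -> (freed a); heap: [0-9 FREE][10-13 ALLOC][14-29 FREE]

Answer: [0-9 FREE][10-13 ALLOC][14-29 FREE]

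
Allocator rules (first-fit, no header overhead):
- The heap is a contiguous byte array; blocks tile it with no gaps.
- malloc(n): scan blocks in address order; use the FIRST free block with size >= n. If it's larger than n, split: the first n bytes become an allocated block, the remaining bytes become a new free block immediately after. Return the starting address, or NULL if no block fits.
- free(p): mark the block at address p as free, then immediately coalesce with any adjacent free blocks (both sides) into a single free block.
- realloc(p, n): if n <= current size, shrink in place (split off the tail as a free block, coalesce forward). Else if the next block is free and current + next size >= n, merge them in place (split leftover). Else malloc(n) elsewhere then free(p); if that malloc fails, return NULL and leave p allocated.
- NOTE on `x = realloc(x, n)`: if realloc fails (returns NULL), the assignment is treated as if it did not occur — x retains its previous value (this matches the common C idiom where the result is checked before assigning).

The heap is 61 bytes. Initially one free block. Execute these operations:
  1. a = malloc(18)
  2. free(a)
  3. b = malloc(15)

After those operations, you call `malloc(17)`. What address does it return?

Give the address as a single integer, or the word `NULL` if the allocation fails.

Answer: 15

Derivation:
Op 1: a = malloc(18) -> a = 0; heap: [0-17 ALLOC][18-60 FREE]
Op 2: free(a) -> (freed a); heap: [0-60 FREE]
Op 3: b = malloc(15) -> b = 0; heap: [0-14 ALLOC][15-60 FREE]
malloc(17): first-fit scan over [0-14 ALLOC][15-60 FREE] -> 15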